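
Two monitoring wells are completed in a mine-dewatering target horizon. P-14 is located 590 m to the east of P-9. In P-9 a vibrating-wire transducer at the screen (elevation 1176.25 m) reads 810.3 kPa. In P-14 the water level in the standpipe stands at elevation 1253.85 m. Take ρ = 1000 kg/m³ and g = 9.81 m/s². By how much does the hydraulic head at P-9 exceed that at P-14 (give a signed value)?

Δh ≈ 5.00 m

Pressure head at P-9: ψ = P/(ρg) = 810.3×1000 / (1000 × 9.81) = 82.60 m.
Total head at P-9: h = z + ψ = 1176.25 + 82.60 = 1258.85 m.
Total head at P-14: h = 1253.85 m (water level in the piezometer is the total head).
Head difference: h(P-9) − h(P-14) = 1258.85 − 1253.85 = 5.00 m.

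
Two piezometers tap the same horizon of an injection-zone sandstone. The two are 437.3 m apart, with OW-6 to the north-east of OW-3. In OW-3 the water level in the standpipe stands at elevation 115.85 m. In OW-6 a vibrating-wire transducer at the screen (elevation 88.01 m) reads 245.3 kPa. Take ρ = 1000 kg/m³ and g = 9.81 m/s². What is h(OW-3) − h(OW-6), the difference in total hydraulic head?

Δh ≈ 2.83 m

Total head at OW-3: h = 115.85 m (water level in the piezometer is the total head).
Pressure head at OW-6: ψ = P/(ρg) = 245.3×1000 / (1000 × 9.81) = 25.01 m.
Total head at OW-6: h = z + ψ = 88.01 + 25.01 = 113.02 m.
Head difference: h(OW-3) − h(OW-6) = 115.85 − 113.02 = 2.83 m.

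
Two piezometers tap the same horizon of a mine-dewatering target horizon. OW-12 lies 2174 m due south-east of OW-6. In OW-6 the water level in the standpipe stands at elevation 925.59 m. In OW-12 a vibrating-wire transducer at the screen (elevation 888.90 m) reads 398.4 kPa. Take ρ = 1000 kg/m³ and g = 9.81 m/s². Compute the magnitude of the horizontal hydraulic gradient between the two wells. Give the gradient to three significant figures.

i ≈ 0.00180

Total head at OW-6: h = 925.59 m (water level in the piezometer is the total head).
Pressure head at OW-12: ψ = P/(ρg) = 398.4×1000 / (1000 × 9.81) = 40.61 m.
Total head at OW-12: h = z + ψ = 888.90 + 40.61 = 929.51 m.
Head difference: h(OW-6) − h(OW-12) = 925.59 − 929.51 = -3.92 m.
Hydraulic gradient: i = |Δh| / L = 3.92 / 2174 = 0.00180.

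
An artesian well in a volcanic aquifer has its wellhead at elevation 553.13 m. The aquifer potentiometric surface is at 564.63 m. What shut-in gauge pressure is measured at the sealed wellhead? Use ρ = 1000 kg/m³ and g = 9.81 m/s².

P ≈ 113 kPa

Head above the cap: Δh = 564.63 − 553.13 = 11.50 m.
P = ρgΔh = 1000 × 9.81 × 11.50 = 112815 Pa ≈ 113 kPa.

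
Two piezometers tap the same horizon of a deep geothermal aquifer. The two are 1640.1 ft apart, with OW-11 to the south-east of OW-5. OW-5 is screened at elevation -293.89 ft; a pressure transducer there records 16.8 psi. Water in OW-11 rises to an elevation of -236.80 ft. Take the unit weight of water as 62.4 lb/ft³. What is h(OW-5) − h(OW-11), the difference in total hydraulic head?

Pressure head at OW-5: ψ = 144·P/γ = 144 × 16.8 / 62.4 = 38.77 ft.
Total head at OW-5: h = z + ψ = -293.89 + 38.77 = -255.12 ft.
Total head at OW-11: h = -236.80 ft (water level in the piezometer is the total head).
Head difference: h(OW-5) − h(OW-11) = -255.12 − (-236.80) = -18.32 ft.

Δh ≈ -18.32 ft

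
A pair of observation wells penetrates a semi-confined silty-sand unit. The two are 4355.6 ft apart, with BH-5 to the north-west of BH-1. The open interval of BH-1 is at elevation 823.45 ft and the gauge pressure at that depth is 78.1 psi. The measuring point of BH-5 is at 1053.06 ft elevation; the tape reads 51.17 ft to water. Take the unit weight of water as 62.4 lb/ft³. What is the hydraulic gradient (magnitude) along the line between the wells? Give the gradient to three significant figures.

i ≈ 0.000411

Pressure head at BH-1: ψ = 144·P/γ = 144 × 78.1 / 62.4 = 180.23 ft.
Total head at BH-1: h = z + ψ = 823.45 + 180.23 = 1003.68 ft.
Total head at BH-5: h = 1053.06 − 51.17 = 1001.89 ft.
Head difference: h(BH-1) − h(BH-5) = 1003.68 − 1001.89 = 1.79 ft.
Hydraulic gradient: i = |Δh| / L = 1.79 / 4355.6 = 0.000411.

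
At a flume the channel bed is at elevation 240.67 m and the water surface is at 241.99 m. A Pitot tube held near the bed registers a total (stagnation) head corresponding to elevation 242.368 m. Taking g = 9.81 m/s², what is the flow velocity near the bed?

Near the bed, under hydrostatic conditions, the piezometric head (z + ψ) equals the free-surface elevation, 241.99 m.
Velocity head = total − piezometric = 242.368 − 241.99 = 0.378 m.
v = √(2g·h_v) = √(2 × 9.81 × 0.378) = 2.72 m/s.

v ≈ 2.72 m/s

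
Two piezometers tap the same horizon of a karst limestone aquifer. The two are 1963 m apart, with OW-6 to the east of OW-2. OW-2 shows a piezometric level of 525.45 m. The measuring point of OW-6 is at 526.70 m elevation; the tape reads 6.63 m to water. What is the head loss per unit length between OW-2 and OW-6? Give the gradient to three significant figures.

i ≈ 0.00274 m/m

Total head at OW-2: h = 525.45 m (water level in the piezometer is the total head).
Total head at OW-6: h = 526.70 − 6.63 = 520.07 m.
Head difference: h(OW-2) − h(OW-6) = 525.45 − 520.07 = 5.38 m.
Hydraulic gradient: i = |Δh| / L = 5.38 / 1963 = 0.00274.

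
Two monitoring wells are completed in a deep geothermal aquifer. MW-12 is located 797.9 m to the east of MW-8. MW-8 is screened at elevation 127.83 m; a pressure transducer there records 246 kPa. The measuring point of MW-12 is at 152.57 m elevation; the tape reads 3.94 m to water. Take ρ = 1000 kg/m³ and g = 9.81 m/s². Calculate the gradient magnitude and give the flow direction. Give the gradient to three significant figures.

Pressure head at MW-8: ψ = P/(ρg) = 246×1000 / (1000 × 9.81) = 25.08 m.
Total head at MW-8: h = z + ψ = 127.83 + 25.08 = 152.91 m.
Total head at MW-12: h = 152.57 − 3.94 = 148.63 m.
Head difference: h(MW-8) − h(MW-12) = 152.91 − 148.63 = 4.28 m.
Hydraulic gradient: i = |Δh| / L = 4.28 / 797.9 = 0.00536.
Flow is from higher to lower head: from MW-8 toward MW-12, i.e. toward the east.

i ≈ 0.00536; groundwater flows toward the east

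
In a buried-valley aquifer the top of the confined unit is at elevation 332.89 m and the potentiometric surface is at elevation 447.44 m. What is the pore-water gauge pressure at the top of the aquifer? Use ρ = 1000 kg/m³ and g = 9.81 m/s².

Pressure head at the aquifer top: ψ = h − z = 447.44 − 332.89 = 114.55 m.
P = ρgψ = 1000 × 9.81 × 114.55 = 1123736 Pa ≈ 1120 kPa.

P ≈ 1120 kPa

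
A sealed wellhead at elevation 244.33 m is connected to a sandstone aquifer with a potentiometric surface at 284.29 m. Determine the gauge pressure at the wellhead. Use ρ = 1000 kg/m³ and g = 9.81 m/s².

Head above the cap: Δh = 284.29 − 244.33 = 39.96 m.
P = ρgΔh = 1000 × 9.81 × 39.96 = 392008 Pa ≈ 392 kPa.

P ≈ 392 kPa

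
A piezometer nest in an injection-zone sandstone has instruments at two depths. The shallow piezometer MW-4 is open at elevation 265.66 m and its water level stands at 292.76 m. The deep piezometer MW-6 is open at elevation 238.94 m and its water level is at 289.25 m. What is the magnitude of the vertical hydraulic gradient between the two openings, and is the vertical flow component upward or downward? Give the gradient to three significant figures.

Total head at MW-4: h = 292.76 m (water level in the standpipe).
Total head at MW-6: h = 289.25 m.
Δh = h(MW-4) − h(MW-6) = 292.76 − 289.25 = 3.51 m.
Vertical separation Δz = 265.66 − 238.94 = 26.72 m.
|i_v| = |Δh| / Δz = 3.51 / 26.72 = 0.131.
Head is higher in the shallow piezometer, so vertical flow is downward (recharge condition).

|i_v| ≈ 0.131; vertical flow is downward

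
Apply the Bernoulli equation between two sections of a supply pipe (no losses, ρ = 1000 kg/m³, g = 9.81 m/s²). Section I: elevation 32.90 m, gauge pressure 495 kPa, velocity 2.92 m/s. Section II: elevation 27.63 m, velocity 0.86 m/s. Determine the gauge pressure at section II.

Pressure head at I: ψ₁ = P₁/(ρg) = 495×1000 / (1000 × 9.81) = 50.46 m.
Velocity heads: v₁²/2g = 2.92²/19.62 = 0.435 m; v₂²/2g = 0.86²/19.62 = 0.038 m.
Total head H = z₁ + ψ₁ + v₁²/2g = 32.90 + 50.46 + 0.435 = 83.80 m.
ψ₂ = H − z₂ − v₂²/2g = 83.80 − 27.63 − 0.038 = 56.13 m.
P₂ = ρgψ₂ = 1000 × 9.81 × 56.13 ≈ 551 kPa.

P₂ ≈ 551 kPa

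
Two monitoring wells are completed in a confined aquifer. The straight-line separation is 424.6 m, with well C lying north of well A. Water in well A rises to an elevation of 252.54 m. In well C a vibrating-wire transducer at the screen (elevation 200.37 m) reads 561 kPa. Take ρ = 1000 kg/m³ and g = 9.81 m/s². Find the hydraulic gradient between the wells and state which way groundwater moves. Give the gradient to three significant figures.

Total head at well A: h = 252.54 m (water level in the piezometer is the total head).
Pressure head at well C: ψ = P/(ρg) = 561×1000 / (1000 × 9.81) = 57.19 m.
Total head at well C: h = z + ψ = 200.37 + 57.19 = 257.56 m.
Head difference: h(well A) − h(well C) = 252.54 − 257.56 = -5.02 m.
Hydraulic gradient: i = |Δh| / L = 5.02 / 424.6 = 0.0118.
Flow is from higher to lower head: from well C toward well A, i.e. toward the south.

i ≈ 0.0118; groundwater flows toward the south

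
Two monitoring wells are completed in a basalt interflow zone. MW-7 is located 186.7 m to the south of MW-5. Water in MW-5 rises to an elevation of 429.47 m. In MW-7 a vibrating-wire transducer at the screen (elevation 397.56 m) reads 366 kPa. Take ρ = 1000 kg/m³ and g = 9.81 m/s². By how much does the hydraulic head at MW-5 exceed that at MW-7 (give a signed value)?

Δh ≈ -5.40 m

Total head at MW-5: h = 429.47 m (water level in the piezometer is the total head).
Pressure head at MW-7: ψ = P/(ρg) = 366×1000 / (1000 × 9.81) = 37.31 m.
Total head at MW-7: h = z + ψ = 397.56 + 37.31 = 434.87 m.
Head difference: h(MW-5) − h(MW-7) = 429.47 − 434.87 = -5.40 m.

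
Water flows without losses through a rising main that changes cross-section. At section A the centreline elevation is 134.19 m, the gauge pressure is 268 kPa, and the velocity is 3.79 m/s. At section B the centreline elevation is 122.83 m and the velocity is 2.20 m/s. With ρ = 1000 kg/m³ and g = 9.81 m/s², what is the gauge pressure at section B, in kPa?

Pressure head at A: ψ₁ = P₁/(ρg) = 268×1000 / (1000 × 9.81) = 27.32 m.
Velocity heads: v₁²/2g = 3.79²/19.62 = 0.732 m; v₂²/2g = 2.20²/19.62 = 0.247 m.
Total head H = z₁ + ψ₁ + v₁²/2g = 134.19 + 27.32 + 0.732 = 162.24 m.
ψ₂ = H − z₂ − v₂²/2g = 162.24 − 122.83 − 0.247 = 39.16 m.
P₂ = ρgψ₂ = 1000 × 9.81 × 39.16 ≈ 384 kPa.

P₂ ≈ 384 kPa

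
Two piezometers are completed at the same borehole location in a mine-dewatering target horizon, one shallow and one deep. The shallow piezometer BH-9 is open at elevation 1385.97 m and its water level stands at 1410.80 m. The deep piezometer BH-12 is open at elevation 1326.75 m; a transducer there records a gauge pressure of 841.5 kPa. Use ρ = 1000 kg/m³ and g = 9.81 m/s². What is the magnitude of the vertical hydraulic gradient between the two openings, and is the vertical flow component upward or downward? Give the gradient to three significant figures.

Total head at BH-9: h = 1410.80 m (water level in the standpipe).
Pressure head at BH-12: ψ = P/(ρg) = 841.5×1000 / (1000 × 9.81) = 85.78 m.
Total head at BH-12: h = z + ψ = 1326.75 + 85.78 = 1412.53 m.
Δh = h(BH-9) − h(BH-12) = 1410.80 − 1412.53 = -1.73 m.
Vertical separation Δz = 1385.97 − 1326.75 = 59.22 m.
|i_v| = |Δh| / Δz = 1.73 / 59.22 = 0.0292.
Head is higher in the deep piezometer, so vertical flow is upward (discharge condition).

|i_v| ≈ 0.0292; vertical flow is upward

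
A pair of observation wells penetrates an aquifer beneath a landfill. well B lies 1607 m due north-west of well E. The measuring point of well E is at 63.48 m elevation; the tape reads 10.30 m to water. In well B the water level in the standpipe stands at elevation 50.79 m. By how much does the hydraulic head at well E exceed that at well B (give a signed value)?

Total head at well E: h = 63.48 − 10.30 = 53.18 m.
Total head at well B: h = 50.79 m (water level in the piezometer is the total head).
Head difference: h(well E) − h(well B) = 53.18 − 50.79 = 2.39 m.

Δh ≈ 2.39 m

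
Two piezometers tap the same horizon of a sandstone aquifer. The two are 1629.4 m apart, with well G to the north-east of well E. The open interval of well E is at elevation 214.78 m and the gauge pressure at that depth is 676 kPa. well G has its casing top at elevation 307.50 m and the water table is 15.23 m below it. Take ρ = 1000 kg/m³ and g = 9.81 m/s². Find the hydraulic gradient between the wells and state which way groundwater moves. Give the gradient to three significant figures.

Pressure head at well E: ψ = P/(ρg) = 676×1000 / (1000 × 9.81) = 68.91 m.
Total head at well E: h = z + ψ = 214.78 + 68.91 = 283.69 m.
Total head at well G: h = 307.50 − 15.23 = 292.27 m.
Head difference: h(well E) − h(well G) = 283.69 − 292.27 = -8.58 m.
Hydraulic gradient: i = |Δh| / L = 8.58 / 1629.4 = 0.00527.
Flow is from higher to lower head: from well G toward well E, i.e. toward the south-west.

i ≈ 0.00527; groundwater flows toward the south-west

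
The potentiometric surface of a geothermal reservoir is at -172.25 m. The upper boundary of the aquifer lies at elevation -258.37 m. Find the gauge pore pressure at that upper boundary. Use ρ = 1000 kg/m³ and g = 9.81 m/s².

P ≈ 845 kPa

Pressure head at the aquifer top: ψ = h − z = -172.25 − (-258.37) = 86.12 m.
P = ρgψ = 1000 × 9.81 × 86.12 = 844837 Pa ≈ 845 kPa.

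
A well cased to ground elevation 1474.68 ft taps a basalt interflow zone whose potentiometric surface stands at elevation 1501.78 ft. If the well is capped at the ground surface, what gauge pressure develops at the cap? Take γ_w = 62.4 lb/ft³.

Head above the cap: Δh = 1501.78 − 1474.68 = 27.10 ft.
P = γΔh/144 = 62.4 × 27.10 / 144 = 11.7 psi.

P ≈ 11.7 psi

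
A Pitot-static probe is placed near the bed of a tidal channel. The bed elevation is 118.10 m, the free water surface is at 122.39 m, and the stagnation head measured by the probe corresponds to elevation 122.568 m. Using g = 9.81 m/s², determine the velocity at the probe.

v ≈ 1.87 m/s

Near the bed, under hydrostatic conditions, the piezometric head (z + ψ) equals the free-surface elevation, 122.39 m.
Velocity head = total − piezometric = 122.568 − 122.39 = 0.178 m.
v = √(2g·h_v) = √(2 × 9.81 × 0.178) = 1.87 m/s.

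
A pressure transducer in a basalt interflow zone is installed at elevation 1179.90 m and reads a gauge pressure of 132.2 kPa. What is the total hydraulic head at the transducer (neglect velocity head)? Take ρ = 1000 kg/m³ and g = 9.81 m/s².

h ≈ 1193.38 m

ψ = P/(ρg) = 132.2×1000 / (1000 × 9.81) = 13.48 m.
h = z + ψ = 1179.90 + 13.48 = 1193.38 m.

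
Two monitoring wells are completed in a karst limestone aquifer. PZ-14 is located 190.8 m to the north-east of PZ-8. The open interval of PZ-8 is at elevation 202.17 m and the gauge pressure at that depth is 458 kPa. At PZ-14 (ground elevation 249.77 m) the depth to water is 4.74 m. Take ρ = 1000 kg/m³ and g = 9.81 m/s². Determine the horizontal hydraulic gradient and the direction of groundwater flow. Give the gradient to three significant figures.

i ≈ 0.0201; groundwater flows toward the north-east

Pressure head at PZ-8: ψ = P/(ρg) = 458×1000 / (1000 × 9.81) = 46.69 m.
Total head at PZ-8: h = z + ψ = 202.17 + 46.69 = 248.86 m.
Total head at PZ-14: h = 249.77 − 4.74 = 245.03 m.
Head difference: h(PZ-8) − h(PZ-14) = 248.86 − 245.03 = 3.83 m.
Hydraulic gradient: i = |Δh| / L = 3.83 / 190.8 = 0.0201.
Flow is from higher to lower head: from PZ-8 toward PZ-14, i.e. toward the north-east.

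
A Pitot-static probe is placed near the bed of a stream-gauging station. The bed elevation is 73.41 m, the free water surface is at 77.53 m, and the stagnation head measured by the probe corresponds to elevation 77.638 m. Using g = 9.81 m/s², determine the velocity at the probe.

Near the bed, under hydrostatic conditions, the piezometric head (z + ψ) equals the free-surface elevation, 77.53 m.
Velocity head = total − piezometric = 77.638 − 77.53 = 0.108 m.
v = √(2g·h_v) = √(2 × 9.81 × 0.108) = 1.46 m/s.

v ≈ 1.46 m/s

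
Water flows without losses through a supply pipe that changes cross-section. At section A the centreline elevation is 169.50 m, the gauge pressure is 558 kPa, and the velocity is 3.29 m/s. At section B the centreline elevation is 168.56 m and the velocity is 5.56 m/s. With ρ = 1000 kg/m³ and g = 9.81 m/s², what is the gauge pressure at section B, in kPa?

P₂ ≈ 557 kPa

Pressure head at A: ψ₁ = P₁/(ρg) = 558×1000 / (1000 × 9.81) = 56.88 m.
Velocity heads: v₁²/2g = 3.29²/19.62 = 0.552 m; v₂²/2g = 5.56²/19.62 = 1.576 m.
Total head H = z₁ + ψ₁ + v₁²/2g = 169.50 + 56.88 + 0.552 = 226.93 m.
ψ₂ = H − z₂ − v₂²/2g = 226.93 − 168.56 − 1.576 = 56.79 m.
P₂ = ρgψ₂ = 1000 × 9.81 × 56.79 ≈ 557 kPa.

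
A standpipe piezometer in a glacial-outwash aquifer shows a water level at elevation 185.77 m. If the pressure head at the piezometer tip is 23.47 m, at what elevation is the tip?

z = h − ψ = 185.77 − 23.47 = 162.30 m.

z ≈ 162.30 m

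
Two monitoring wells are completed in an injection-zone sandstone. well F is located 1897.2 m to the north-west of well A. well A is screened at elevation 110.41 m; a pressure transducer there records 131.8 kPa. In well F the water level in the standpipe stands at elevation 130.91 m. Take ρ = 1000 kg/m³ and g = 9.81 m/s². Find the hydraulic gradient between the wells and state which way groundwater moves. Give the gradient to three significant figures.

i ≈ 0.00372; groundwater flows toward the south-east

Pressure head at well A: ψ = P/(ρg) = 131.8×1000 / (1000 × 9.81) = 13.44 m.
Total head at well A: h = z + ψ = 110.41 + 13.44 = 123.85 m.
Total head at well F: h = 130.91 m (water level in the piezometer is the total head).
Head difference: h(well A) − h(well F) = 123.85 − 130.91 = -7.06 m.
Hydraulic gradient: i = |Δh| / L = 7.06 / 1897.2 = 0.00372.
Flow is from higher to lower head: from well F toward well A, i.e. toward the south-east.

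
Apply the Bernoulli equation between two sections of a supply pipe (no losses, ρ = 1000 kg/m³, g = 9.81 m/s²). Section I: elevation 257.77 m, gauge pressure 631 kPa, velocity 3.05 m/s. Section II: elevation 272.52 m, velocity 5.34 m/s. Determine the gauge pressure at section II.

P₂ ≈ 477 kPa

Pressure head at I: ψ₁ = P₁/(ρg) = 631×1000 / (1000 × 9.81) = 64.32 m.
Velocity heads: v₁²/2g = 3.05²/19.62 = 0.474 m; v₂²/2g = 5.34²/19.62 = 1.453 m.
Total head H = z₁ + ψ₁ + v₁²/2g = 257.77 + 64.32 + 0.474 = 322.56 m.
ψ₂ = H − z₂ − v₂²/2g = 322.56 − 272.52 − 1.453 = 48.59 m.
P₂ = ρgψ₂ = 1000 × 9.81 × 48.59 ≈ 477 kPa.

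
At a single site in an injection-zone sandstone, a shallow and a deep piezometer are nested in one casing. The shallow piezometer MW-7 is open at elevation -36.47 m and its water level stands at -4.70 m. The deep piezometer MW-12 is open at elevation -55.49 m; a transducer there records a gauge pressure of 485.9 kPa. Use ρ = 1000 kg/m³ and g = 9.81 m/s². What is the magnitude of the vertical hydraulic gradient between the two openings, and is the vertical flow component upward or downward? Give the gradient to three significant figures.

Total head at MW-7: h = -4.70 m (water level in the standpipe).
Pressure head at MW-12: ψ = P/(ρg) = 485.9×1000 / (1000 × 9.81) = 49.53 m.
Total head at MW-12: h = z + ψ = -55.49 + 49.53 = -5.96 m.
Δh = h(MW-7) − h(MW-12) = -4.70 − (-5.96) = 1.26 m.
Vertical separation Δz = -36.47 − (-55.49) = 19.02 m.
|i_v| = |Δh| / Δz = 1.26 / 19.02 = 0.0662.
Head is higher in the shallow piezometer, so vertical flow is downward (recharge condition).

|i_v| ≈ 0.0662; vertical flow is downward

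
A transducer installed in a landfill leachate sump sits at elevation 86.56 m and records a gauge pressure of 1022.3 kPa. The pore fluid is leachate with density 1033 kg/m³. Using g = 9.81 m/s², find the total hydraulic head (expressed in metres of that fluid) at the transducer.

ψ = P/(ρg) = 1022.3×1000 / (1033 × 9.81) = 100.88 m.
h = z + ψ = 86.56 + 100.88 = 187.44 m.

h ≈ 187.44 m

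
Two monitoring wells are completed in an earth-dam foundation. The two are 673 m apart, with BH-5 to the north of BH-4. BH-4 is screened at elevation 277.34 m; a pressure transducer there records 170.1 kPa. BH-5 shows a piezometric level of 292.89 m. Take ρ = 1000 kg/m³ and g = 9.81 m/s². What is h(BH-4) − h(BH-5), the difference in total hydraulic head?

Pressure head at BH-4: ψ = P/(ρg) = 170.1×1000 / (1000 × 9.81) = 17.34 m.
Total head at BH-4: h = z + ψ = 277.34 + 17.34 = 294.68 m.
Total head at BH-5: h = 292.89 m (water level in the piezometer is the total head).
Head difference: h(BH-4) − h(BH-5) = 294.68 − 292.89 = 1.79 m.

Δh ≈ 1.79 m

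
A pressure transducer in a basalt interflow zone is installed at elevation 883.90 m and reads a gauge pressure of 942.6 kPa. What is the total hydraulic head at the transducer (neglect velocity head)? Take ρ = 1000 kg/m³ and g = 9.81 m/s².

ψ = P/(ρg) = 942.6×1000 / (1000 × 9.81) = 96.09 m.
h = z + ψ = 883.90 + 96.09 = 979.99 m.

h ≈ 979.99 m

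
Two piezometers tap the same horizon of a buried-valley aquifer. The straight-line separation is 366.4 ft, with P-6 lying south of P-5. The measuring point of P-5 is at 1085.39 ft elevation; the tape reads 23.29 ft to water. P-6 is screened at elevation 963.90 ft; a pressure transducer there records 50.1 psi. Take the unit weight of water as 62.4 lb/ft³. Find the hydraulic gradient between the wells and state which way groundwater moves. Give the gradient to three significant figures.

Total head at P-5: h = 1085.39 − 23.29 = 1062.10 ft.
Pressure head at P-6: ψ = 144·P/γ = 144 × 50.1 / 62.4 = 115.62 ft.
Total head at P-6: h = z + ψ = 963.90 + 115.62 = 1079.52 ft.
Head difference: h(P-5) − h(P-6) = 1062.10 − 1079.52 = -17.42 ft.
Hydraulic gradient: i = |Δh| / L = 17.42 / 366.4 = 0.0475.
Flow is from higher to lower head: from P-6 toward P-5, i.e. toward the north.

i ≈ 0.0475; groundwater flows toward the north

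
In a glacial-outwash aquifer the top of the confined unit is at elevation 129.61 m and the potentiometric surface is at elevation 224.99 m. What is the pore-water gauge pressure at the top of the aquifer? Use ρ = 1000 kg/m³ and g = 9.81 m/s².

P ≈ 936 kPa

Pressure head at the aquifer top: ψ = h − z = 224.99 − 129.61 = 95.38 m.
P = ρgψ = 1000 × 9.81 × 95.38 = 935678 Pa ≈ 936 kPa.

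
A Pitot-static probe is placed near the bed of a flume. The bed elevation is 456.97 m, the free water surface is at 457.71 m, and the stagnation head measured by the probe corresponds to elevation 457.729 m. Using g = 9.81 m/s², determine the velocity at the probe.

Near the bed, under hydrostatic conditions, the piezometric head (z + ψ) equals the free-surface elevation, 457.71 m.
Velocity head = total − piezometric = 457.729 − 457.71 = 0.019 m.
v = √(2g·h_v) = √(2 × 9.81 × 0.019) = 0.611 m/s.

v ≈ 0.611 m/s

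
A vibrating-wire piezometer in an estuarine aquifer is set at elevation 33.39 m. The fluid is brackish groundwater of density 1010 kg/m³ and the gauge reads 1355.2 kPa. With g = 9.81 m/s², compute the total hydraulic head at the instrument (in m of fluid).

ψ = P/(ρg) = 1355.2×1000 / (1010 × 9.81) = 136.78 m.
h = z + ψ = 33.39 + 136.78 = 170.17 m.

h ≈ 170.17 m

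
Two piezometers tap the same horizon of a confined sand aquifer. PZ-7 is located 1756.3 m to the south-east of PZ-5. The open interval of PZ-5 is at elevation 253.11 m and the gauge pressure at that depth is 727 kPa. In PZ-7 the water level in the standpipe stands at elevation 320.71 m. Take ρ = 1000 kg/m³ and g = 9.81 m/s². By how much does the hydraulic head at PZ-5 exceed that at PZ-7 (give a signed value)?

Pressure head at PZ-5: ψ = P/(ρg) = 727×1000 / (1000 × 9.81) = 74.11 m.
Total head at PZ-5: h = z + ψ = 253.11 + 74.11 = 327.22 m.
Total head at PZ-7: h = 320.71 m (water level in the piezometer is the total head).
Head difference: h(PZ-5) − h(PZ-7) = 327.22 − 320.71 = 6.51 m.

Δh ≈ 6.51 m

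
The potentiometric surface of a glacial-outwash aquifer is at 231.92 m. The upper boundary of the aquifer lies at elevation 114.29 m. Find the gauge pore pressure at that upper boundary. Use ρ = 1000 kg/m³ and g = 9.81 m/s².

Pressure head at the aquifer top: ψ = h − z = 231.92 − 114.29 = 117.63 m.
P = ρgψ = 1000 × 9.81 × 117.63 = 1153950 Pa ≈ 1150 kPa.

P ≈ 1150 kPa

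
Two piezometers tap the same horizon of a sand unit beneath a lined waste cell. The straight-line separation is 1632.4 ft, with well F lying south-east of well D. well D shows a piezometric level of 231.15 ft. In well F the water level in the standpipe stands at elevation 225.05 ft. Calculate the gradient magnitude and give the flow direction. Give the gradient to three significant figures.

Total head at well D: h = 231.15 ft (water level in the piezometer is the total head).
Total head at well F: h = 225.05 ft (water level in the piezometer is the total head).
Head difference: h(well D) − h(well F) = 231.15 − 225.05 = 6.10 ft.
Hydraulic gradient: i = |Δh| / L = 6.10 / 1632.4 = 0.00374.
Flow is from higher to lower head: from well D toward well F, i.e. toward the south-east.

i ≈ 0.00374; groundwater flows toward the south-east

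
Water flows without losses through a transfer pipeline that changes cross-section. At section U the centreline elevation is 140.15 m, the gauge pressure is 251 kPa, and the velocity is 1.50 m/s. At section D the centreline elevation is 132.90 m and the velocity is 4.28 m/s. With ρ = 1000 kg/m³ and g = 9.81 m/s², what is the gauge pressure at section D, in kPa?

P₂ ≈ 314 kPa

Pressure head at U: ψ₁ = P₁/(ρg) = 251×1000 / (1000 × 9.81) = 25.59 m.
Velocity heads: v₁²/2g = 1.50²/19.62 = 0.115 m; v₂²/2g = 4.28²/19.62 = 0.934 m.
Total head H = z₁ + ψ₁ + v₁²/2g = 140.15 + 25.59 + 0.115 = 165.86 m.
ψ₂ = H − z₂ − v₂²/2g = 165.86 − 132.90 − 0.934 = 32.03 m.
P₂ = ρgψ₂ = 1000 × 9.81 × 32.03 ≈ 314 kPa.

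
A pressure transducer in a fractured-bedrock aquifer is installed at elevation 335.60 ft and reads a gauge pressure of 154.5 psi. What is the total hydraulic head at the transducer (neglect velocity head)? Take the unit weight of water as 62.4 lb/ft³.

h ≈ 692.14 ft

ψ = 144·P/γ = 144 × 154.5 / 62.4 = 356.54 ft.
h = z + ψ = 335.60 + 356.54 = 692.14 ft.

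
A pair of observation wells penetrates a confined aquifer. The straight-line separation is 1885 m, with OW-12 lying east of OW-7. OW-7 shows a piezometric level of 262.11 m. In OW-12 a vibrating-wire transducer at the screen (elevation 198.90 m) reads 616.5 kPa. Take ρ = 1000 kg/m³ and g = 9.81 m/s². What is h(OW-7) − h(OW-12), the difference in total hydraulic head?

Total head at OW-7: h = 262.11 m (water level in the piezometer is the total head).
Pressure head at OW-12: ψ = P/(ρg) = 616.5×1000 / (1000 × 9.81) = 62.84 m.
Total head at OW-12: h = z + ψ = 198.90 + 62.84 = 261.74 m.
Head difference: h(OW-7) − h(OW-12) = 262.11 − 261.74 = 0.37 m.

Δh ≈ 0.37 m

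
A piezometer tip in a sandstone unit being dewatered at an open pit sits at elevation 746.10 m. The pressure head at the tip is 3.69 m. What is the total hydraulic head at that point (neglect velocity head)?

h = z + ψ = 746.10 + 3.69 = 749.79 m.

h ≈ 749.79 m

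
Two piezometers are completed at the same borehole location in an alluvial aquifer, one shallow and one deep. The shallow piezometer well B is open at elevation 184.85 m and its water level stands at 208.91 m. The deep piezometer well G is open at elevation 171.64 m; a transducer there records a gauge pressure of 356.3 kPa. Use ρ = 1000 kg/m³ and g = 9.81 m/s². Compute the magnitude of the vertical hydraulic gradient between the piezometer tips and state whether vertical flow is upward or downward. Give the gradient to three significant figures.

|i_v| ≈ 0.0719; vertical flow is downward

Total head at well B: h = 208.91 m (water level in the standpipe).
Pressure head at well G: ψ = P/(ρg) = 356.3×1000 / (1000 × 9.81) = 36.32 m.
Total head at well G: h = z + ψ = 171.64 + 36.32 = 207.96 m.
Δh = h(well B) − h(well G) = 208.91 − 207.96 = 0.95 m.
Vertical separation Δz = 184.85 − 171.64 = 13.21 m.
|i_v| = |Δh| / Δz = 0.95 / 13.21 = 0.0719.
Head is higher in the shallow piezometer, so vertical flow is downward (recharge condition).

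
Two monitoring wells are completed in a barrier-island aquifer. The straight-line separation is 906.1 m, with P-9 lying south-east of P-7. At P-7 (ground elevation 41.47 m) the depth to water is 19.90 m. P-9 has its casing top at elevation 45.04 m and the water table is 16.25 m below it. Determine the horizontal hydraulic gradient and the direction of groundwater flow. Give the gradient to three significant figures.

Total head at P-7: h = 41.47 − 19.90 = 21.57 m.
Total head at P-9: h = 45.04 − 16.25 = 28.79 m.
Head difference: h(P-7) − h(P-9) = 21.57 − 28.79 = -7.22 m.
Hydraulic gradient: i = |Δh| / L = 7.22 / 906.1 = 0.00797.
Flow is from higher to lower head: from P-9 toward P-7, i.e. toward the north-west.

i ≈ 0.00797; groundwater flows toward the north-west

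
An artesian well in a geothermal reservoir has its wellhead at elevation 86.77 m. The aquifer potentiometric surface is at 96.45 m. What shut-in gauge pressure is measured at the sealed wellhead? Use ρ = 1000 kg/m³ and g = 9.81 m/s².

Head above the cap: Δh = 96.45 − 86.77 = 9.68 m.
P = ρgΔh = 1000 × 9.81 × 9.68 = 94961 Pa ≈ 95.0 kPa.

P ≈ 95.0 kPa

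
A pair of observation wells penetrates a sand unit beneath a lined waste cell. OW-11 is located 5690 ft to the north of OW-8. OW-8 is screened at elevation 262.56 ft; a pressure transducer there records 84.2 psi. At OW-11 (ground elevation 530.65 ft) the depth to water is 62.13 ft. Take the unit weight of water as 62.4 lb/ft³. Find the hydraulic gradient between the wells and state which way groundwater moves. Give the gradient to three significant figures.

Pressure head at OW-8: ψ = 144·P/γ = 144 × 84.2 / 62.4 = 194.31 ft.
Total head at OW-8: h = z + ψ = 262.56 + 194.31 = 456.87 ft.
Total head at OW-11: h = 530.65 − 62.13 = 468.52 ft.
Head difference: h(OW-8) − h(OW-11) = 456.87 − 468.52 = -11.65 ft.
Hydraulic gradient: i = |Δh| / L = 11.65 / 5690 = 0.00205.
Flow is from higher to lower head: from OW-11 toward OW-8, i.e. toward the south.

i ≈ 0.00205; groundwater flows toward the south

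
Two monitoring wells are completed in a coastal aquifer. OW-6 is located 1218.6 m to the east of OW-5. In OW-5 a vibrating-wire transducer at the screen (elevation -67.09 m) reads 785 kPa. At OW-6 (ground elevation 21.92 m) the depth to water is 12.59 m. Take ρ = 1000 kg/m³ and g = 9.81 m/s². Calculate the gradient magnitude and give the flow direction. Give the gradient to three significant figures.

i ≈ 0.00295; groundwater flows toward the east

Pressure head at OW-5: ψ = P/(ρg) = 785×1000 / (1000 × 9.81) = 80.02 m.
Total head at OW-5: h = z + ψ = -67.09 + 80.02 = 12.93 m.
Total head at OW-6: h = 21.92 − 12.59 = 9.33 m.
Head difference: h(OW-5) − h(OW-6) = 12.93 − 9.33 = 3.60 m.
Hydraulic gradient: i = |Δh| / L = 3.60 / 1218.6 = 0.00295.
Flow is from higher to lower head: from OW-5 toward OW-6, i.e. toward the east.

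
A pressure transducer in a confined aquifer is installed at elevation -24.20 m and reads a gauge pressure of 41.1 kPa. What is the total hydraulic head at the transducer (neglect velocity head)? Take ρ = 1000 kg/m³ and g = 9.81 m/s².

h ≈ -20.01 m

ψ = P/(ρg) = 41.1×1000 / (1000 × 9.81) = 4.19 m.
h = z + ψ = -24.20 + 4.19 = -20.01 m.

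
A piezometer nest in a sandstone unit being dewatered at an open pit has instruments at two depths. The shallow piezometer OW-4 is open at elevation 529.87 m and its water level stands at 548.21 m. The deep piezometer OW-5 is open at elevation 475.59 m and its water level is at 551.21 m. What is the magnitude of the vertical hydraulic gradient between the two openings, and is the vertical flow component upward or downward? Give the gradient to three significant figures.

|i_v| ≈ 0.0553; vertical flow is upward

Total head at OW-4: h = 548.21 m (water level in the standpipe).
Total head at OW-5: h = 551.21 m.
Δh = h(OW-4) − h(OW-5) = 548.21 − 551.21 = -3.00 m.
Vertical separation Δz = 529.87 − 475.59 = 54.28 m.
|i_v| = |Δh| / Δz = 3.00 / 54.28 = 0.0553.
Head is higher in the deep piezometer, so vertical flow is upward (discharge condition).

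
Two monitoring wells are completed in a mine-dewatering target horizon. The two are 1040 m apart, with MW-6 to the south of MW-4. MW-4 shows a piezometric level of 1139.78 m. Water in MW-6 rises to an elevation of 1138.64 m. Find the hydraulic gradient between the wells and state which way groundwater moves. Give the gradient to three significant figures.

Total head at MW-4: h = 1139.78 m (water level in the piezometer is the total head).
Total head at MW-6: h = 1138.64 m (water level in the piezometer is the total head).
Head difference: h(MW-4) − h(MW-6) = 1139.78 − 1138.64 = 1.14 m.
Hydraulic gradient: i = |Δh| / L = 1.14 / 1040 = 0.00110.
Flow is from higher to lower head: from MW-4 toward MW-6, i.e. toward the south.

i ≈ 0.00110; groundwater flows toward the south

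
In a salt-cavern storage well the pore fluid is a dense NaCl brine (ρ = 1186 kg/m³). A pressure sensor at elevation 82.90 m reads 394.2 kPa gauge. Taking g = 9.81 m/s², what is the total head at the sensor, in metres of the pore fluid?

h ≈ 116.78 m

ψ = P/(ρg) = 394.2×1000 / (1186 × 9.81) = 33.88 m.
h = z + ψ = 82.90 + 33.88 = 116.78 m.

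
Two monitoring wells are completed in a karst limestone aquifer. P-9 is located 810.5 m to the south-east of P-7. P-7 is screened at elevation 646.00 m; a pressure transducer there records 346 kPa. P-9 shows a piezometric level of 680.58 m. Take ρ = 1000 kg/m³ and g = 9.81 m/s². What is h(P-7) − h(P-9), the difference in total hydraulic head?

Pressure head at P-7: ψ = P/(ρg) = 346×1000 / (1000 × 9.81) = 35.27 m.
Total head at P-7: h = z + ψ = 646.00 + 35.27 = 681.27 m.
Total head at P-9: h = 680.58 m (water level in the piezometer is the total head).
Head difference: h(P-7) − h(P-9) = 681.27 − 680.58 = 0.69 m.

Δh ≈ 0.69 m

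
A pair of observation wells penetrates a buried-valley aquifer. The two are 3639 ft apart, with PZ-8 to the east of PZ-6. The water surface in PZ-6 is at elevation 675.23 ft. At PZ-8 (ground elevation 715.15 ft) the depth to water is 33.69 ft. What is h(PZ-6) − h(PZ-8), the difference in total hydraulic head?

Δh ≈ -6.23 ft

Total head at PZ-6: h = 675.23 ft (water level in the piezometer is the total head).
Total head at PZ-8: h = 715.15 − 33.69 = 681.46 ft.
Head difference: h(PZ-6) − h(PZ-8) = 675.23 − 681.46 = -6.23 ft.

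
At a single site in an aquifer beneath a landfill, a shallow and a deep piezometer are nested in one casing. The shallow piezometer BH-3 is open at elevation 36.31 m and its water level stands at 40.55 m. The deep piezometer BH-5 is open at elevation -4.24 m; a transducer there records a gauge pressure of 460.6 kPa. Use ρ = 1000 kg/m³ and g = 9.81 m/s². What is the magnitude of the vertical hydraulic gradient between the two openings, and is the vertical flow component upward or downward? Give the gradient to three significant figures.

Total head at BH-3: h = 40.55 m (water level in the standpipe).
Pressure head at BH-5: ψ = P/(ρg) = 460.6×1000 / (1000 × 9.81) = 46.95 m.
Total head at BH-5: h = z + ψ = -4.24 + 46.95 = 42.71 m.
Δh = h(BH-3) − h(BH-5) = 40.55 − 42.71 = -2.16 m.
Vertical separation Δz = 36.31 − (-4.24) = 40.55 m.
|i_v| = |Δh| / Δz = 2.16 / 40.55 = 0.0533.
Head is higher in the deep piezometer, so vertical flow is upward (discharge condition).

|i_v| ≈ 0.0533; vertical flow is upward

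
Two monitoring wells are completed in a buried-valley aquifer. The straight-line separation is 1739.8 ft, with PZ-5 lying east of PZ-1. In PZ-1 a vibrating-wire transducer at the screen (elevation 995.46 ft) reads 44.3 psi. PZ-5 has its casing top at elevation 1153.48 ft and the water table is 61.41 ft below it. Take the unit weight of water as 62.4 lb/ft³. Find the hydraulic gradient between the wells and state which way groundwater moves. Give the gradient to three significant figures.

i ≈ 0.00323; groundwater flows toward the east

Pressure head at PZ-1: ψ = 144·P/γ = 144 × 44.3 / 62.4 = 102.23 ft.
Total head at PZ-1: h = z + ψ = 995.46 + 102.23 = 1097.69 ft.
Total head at PZ-5: h = 1153.48 − 61.41 = 1092.07 ft.
Head difference: h(PZ-1) − h(PZ-5) = 1097.69 − 1092.07 = 5.62 ft.
Hydraulic gradient: i = |Δh| / L = 5.62 / 1739.8 = 0.00323.
Flow is from higher to lower head: from PZ-1 toward PZ-5, i.e. toward the east.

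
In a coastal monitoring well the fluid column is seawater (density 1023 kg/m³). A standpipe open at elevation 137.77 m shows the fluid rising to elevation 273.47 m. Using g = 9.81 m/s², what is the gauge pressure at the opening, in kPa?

Pressure head ψ = h − z = 273.47 − 137.77 = 135.70 m.
P = ρgψ = 1023 × 9.81 × 135.70 = 1361835 Pa ≈ 1360 kPa.

P ≈ 1360 kPa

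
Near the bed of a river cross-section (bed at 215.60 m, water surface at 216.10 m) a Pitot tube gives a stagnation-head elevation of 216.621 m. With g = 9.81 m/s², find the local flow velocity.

v ≈ 3.20 m/s

Near the bed, under hydrostatic conditions, the piezometric head (z + ψ) equals the free-surface elevation, 216.10 m.
Velocity head = total − piezometric = 216.621 − 216.10 = 0.521 m.
v = √(2g·h_v) = √(2 × 9.81 × 0.521) = 3.20 m/s.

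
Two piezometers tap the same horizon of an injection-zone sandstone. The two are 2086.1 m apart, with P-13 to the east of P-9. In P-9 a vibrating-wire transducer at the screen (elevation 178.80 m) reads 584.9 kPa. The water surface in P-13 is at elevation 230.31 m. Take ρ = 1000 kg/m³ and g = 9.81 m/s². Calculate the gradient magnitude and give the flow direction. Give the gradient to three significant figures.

Pressure head at P-9: ψ = P/(ρg) = 584.9×1000 / (1000 × 9.81) = 59.62 m.
Total head at P-9: h = z + ψ = 178.80 + 59.62 = 238.42 m.
Total head at P-13: h = 230.31 m (water level in the piezometer is the total head).
Head difference: h(P-9) − h(P-13) = 238.42 − 230.31 = 8.11 m.
Hydraulic gradient: i = |Δh| / L = 8.11 / 2086.1 = 0.00389.
Flow is from higher to lower head: from P-9 toward P-13, i.e. toward the east.

i ≈ 0.00389; groundwater flows toward the east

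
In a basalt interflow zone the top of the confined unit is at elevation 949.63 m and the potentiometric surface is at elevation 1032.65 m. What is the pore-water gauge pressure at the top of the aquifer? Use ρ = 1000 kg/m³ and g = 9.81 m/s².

Pressure head at the aquifer top: ψ = h − z = 1032.65 − 949.63 = 83.02 m.
P = ρgψ = 1000 × 9.81 × 83.02 = 814426 Pa ≈ 814 kPa.

P ≈ 814 kPa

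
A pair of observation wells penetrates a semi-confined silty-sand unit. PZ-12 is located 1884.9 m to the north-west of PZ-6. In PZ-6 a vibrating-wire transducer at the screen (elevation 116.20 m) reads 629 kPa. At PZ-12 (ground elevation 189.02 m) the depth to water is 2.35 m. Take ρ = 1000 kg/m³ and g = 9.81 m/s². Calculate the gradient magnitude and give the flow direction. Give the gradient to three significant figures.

Pressure head at PZ-6: ψ = P/(ρg) = 629×1000 / (1000 × 9.81) = 64.12 m.
Total head at PZ-6: h = z + ψ = 116.20 + 64.12 = 180.32 m.
Total head at PZ-12: h = 189.02 − 2.35 = 186.67 m.
Head difference: h(PZ-6) − h(PZ-12) = 180.32 − 186.67 = -6.35 m.
Hydraulic gradient: i = |Δh| / L = 6.35 / 1884.9 = 0.00337.
Flow is from higher to lower head: from PZ-12 toward PZ-6, i.e. toward the south-east.

i ≈ 0.00337; groundwater flows toward the south-east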